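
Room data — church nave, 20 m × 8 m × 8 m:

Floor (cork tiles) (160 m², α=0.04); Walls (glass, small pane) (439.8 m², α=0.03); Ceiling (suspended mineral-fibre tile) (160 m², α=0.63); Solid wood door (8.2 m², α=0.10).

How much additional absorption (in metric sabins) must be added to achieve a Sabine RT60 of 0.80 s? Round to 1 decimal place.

136.4 sabins

A₁ = Σ Sᵢαᵢ = 160×0.04 + 439.8×0.03 + 160×0.63 + 8.2×0.10 = 121.214 sabins.
V = 1280 m³. Required absorption A₂ = 0.161 × 1280 / 0.80 = 257.600 sabins.
Shortfall: 257.600 − 121.214 = 136.4 sabins.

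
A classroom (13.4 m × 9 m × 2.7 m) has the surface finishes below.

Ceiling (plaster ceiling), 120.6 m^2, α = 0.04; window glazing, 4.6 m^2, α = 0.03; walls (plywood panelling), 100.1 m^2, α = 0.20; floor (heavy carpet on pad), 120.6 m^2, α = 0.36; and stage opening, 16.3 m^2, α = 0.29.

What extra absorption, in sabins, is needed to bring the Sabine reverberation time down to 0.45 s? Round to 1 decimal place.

43.4 sabins

Summing Sᵢαᵢ: 4.824 + 0.138 + 20.020 + 43.416 + 4.727 → A₁ = 73.125 sabins.
For T = 0.45 s, need A₂ = 0.161·V/T = 0.161·325.62/0.45 = 116.500 sabins.
Additional absorption ΔA = 116.500 − 73.125 = 43.4 sabins.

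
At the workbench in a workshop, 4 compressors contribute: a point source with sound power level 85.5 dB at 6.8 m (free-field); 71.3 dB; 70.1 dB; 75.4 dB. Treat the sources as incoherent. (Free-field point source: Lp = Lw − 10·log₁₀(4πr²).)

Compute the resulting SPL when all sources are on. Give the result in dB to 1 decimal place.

Source at 6.8 m: Lp = 85.5 − 10·log₁₀(4π·6.8²) = 85.5 − 10·log₁₀(581.069) = 57.9 dB.
Converting to relative power and adding: 10^(57.9/10) + 10^(71.3/10) + 10^(70.1/10) + 10^(75.4/10) = 5.901e+07.
Combined level = 10 log₁₀(5.901e+07) = 77.7 dB.

77.7 dB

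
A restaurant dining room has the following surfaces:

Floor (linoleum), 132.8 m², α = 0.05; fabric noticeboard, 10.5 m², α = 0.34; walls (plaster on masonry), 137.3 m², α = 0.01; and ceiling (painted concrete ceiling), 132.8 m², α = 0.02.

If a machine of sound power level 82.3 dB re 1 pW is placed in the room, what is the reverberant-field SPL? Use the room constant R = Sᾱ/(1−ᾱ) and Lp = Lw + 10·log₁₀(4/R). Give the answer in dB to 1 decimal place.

76.6 dB

A = 14.239 sabins; S = 413.4 m².
ᾱ = 14.239/413.4 = 0.0344; R = Sᾱ/(1−ᾱ) = 14.239/(1−0.0344) = 14.746 m².
Lp = 82.3 + 10·log₁₀(4/14.746) = 82.3 + (-5.67) = 76.6 dB.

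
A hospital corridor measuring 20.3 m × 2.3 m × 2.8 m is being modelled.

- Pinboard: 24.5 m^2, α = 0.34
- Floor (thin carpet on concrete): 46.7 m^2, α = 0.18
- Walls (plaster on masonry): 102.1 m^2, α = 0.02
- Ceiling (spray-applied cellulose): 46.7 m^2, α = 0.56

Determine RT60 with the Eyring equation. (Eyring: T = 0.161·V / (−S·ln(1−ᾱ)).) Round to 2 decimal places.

0.42 s

S = Σ Sᵢ = 220.0 m^2.
Absorption A = 24.5·0.34 + 46.7·0.18 + 102.1·0.02 + 46.7·0.56 = 44.930 sabins.
Mean coefficient ᾱ = A/S = 0.2042.
Eyring denominator: −S ln(1−ᾱ) = 50.250.
V = 20.3 × 2.3 × 2.8 = 130.732 m³.
T = 0.161·V/[−S·ln(1−ᾱ)] = 0.161·130.732/50.250 = 0.42 s.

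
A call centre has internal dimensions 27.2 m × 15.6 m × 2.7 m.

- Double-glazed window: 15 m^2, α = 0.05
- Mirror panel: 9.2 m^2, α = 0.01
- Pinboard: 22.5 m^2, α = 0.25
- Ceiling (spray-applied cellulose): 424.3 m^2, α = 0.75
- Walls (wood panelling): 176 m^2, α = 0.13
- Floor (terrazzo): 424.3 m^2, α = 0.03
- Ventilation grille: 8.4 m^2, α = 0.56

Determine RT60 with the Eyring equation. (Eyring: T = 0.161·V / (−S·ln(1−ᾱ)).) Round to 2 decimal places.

0.41 s

Total surface area S = 15 + 9.2 + 22.5 + 424.3 + 176 + 424.3 + 8.4 = 1079.7 m^2.
Σ(Sᵢαᵢ) = 15×0.05 + 9.2×0.01 + 22.5×0.25 + 424.3×0.75 + 176×0.13 + 424.3×0.03 + 8.4×0.56 = 365.005.
Mean coefficient ᾱ = A/S = 0.3381.
Eyring denominator: −S ln(1−ᾱ) = 445.528.
V = 27.2 × 15.6 × 2.7 = 1145.664 m³.
RT60 = 0.161 × 1145.664 / 445.528 = 0.41 s.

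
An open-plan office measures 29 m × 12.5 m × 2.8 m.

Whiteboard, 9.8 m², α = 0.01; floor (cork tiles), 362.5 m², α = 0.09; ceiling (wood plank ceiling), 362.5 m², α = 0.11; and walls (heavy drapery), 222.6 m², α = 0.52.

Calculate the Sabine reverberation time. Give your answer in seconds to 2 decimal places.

A = Σ Sᵢαᵢ = 9.8×0.01 + 362.5×0.09 + 362.5×0.11 + 222.6×0.52 = 188.350 sabins.
Room volume: 1015 m³.
T = 0.161 V/A = 0.161·1015/188.350 = 0.87 s.

0.87 seconds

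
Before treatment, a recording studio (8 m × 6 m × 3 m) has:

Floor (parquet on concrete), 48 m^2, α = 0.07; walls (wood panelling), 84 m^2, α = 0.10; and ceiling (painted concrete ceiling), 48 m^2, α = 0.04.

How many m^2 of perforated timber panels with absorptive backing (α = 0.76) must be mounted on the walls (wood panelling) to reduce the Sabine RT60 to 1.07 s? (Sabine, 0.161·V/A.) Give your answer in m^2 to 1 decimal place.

A₁ = Σ Sᵢαᵢ = 48*0.07 + 84*0.10 + 48*0.04 = 13.680 sabins.
V = 144 m³. Target absorption A₂ = 0.161 × 144 / 1.07 = 21.667 sabins.
ΔA needed = 21.667 − 13.680 = 7.987 sabins.
Net gain per m^2: Δα = 0.76 − 0.10 = 0.66.
Panel area = 7.987 / 0.66 = 12.1 m^2.

12.1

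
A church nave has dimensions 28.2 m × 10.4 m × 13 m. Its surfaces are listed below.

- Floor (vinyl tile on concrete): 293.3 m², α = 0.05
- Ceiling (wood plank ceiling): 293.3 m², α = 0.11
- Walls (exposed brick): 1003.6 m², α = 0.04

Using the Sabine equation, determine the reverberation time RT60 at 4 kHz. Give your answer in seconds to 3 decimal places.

Summing Sᵢαᵢ: 14.665 + 32.263 + 40.144 → A = 87.072 sabins.
Room volume: 3812.64 m³.
Sabine: RT60 = 0.161 × 3812.64 / 87.072 = 7.050 s.

7.050 s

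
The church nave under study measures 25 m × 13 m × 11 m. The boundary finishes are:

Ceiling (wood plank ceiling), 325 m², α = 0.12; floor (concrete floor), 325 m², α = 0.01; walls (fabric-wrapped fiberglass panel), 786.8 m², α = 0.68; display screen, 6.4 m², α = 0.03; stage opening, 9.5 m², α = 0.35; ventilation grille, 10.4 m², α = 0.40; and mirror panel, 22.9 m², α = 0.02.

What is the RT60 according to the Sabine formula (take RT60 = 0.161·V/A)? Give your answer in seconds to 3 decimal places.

Equivalent absorption area: A = 325×0.12 + 325×0.01 + 786.8×0.68 + 6.4×0.03 + 9.5×0.35 + 10.4×0.40 + 22.9×0.02 = 585.409 m².
Room volume: 3575 m³.
Sabine: RT60 = 0.161 × 3575 / 585.409 = 0.983 s.

0.983 sec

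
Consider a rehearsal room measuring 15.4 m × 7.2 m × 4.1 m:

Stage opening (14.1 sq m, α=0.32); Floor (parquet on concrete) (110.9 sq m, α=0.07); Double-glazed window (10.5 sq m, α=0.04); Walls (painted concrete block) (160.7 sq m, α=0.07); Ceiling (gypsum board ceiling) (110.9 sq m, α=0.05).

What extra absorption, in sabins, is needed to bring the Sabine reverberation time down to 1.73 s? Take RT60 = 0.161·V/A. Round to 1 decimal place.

12.8 sabins

A₁ = Σ Sᵢαᵢ = 14.1·0.32 + 110.9·0.07 + 10.5·0.04 + 160.7·0.07 + 110.9·0.05 = 29.489 sabins.
For T = 1.73 s, need A₂ = 0.161·V/T = 0.161·454.608/1.73 = 42.307 sabins.
ΔA = A₂ − A₁ = 42.307 − 29.489 = 12.8 sabins.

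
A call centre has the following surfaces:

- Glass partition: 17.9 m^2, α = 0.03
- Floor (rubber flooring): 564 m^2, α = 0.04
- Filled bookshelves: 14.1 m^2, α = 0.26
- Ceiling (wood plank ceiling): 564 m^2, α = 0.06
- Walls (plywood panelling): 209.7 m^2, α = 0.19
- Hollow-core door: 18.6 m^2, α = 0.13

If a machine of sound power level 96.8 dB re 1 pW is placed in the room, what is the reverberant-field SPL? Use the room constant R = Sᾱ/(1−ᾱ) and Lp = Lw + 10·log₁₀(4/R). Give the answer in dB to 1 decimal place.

A = 102.864 sabins; S = 1388.3 m^2.
ᾱ = 102.864/1388.3 = 0.0741; R = Sᾱ/(1−ᾱ) = 102.864/(1−0.0741) = 111.096 m^2.
Lp = Lw + 10 log₁₀(4/R) = 96.8 -14.44 = 82.4 dB.

82.4 dB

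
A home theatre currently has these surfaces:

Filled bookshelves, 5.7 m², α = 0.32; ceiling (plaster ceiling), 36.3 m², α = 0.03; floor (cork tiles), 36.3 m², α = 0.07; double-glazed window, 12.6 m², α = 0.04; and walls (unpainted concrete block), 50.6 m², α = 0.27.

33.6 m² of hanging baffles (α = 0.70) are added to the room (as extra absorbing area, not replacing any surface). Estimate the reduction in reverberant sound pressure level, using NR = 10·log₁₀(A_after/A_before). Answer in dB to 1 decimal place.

Total absorption A_before = 5.7·0.32 + 36.3·0.03 + 36.3·0.07 + 12.6·0.04 + 50.6·0.27
  = 1.824 + 1.089 + 2.541 + 0.504 + 13.662 = 19.620 m² sabins.
Added absorption = 33.6 × 0.70 = 23.520 sabins.
New total A_after = 43.140 sabins.
NR = 10·log₁₀(43.140/19.620) = 3.4 dB.

3.4 dB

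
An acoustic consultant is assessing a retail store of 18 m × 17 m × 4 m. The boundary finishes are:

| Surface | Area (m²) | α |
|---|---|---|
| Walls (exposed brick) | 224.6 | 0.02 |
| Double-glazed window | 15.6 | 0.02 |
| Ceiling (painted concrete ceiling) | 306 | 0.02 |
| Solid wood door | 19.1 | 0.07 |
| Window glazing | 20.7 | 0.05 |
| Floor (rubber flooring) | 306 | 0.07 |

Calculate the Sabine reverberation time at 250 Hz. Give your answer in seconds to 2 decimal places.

5.68 s

Summing Sᵢαᵢ: 4.492 + 0.312 + 6.120 + 1.337 + 1.035 + 21.420 → A = 34.716 sabins.
V = 18·17·4 = 1224 m³.
T = 0.161 V/A = 0.161·1224/34.716 = 5.68 s.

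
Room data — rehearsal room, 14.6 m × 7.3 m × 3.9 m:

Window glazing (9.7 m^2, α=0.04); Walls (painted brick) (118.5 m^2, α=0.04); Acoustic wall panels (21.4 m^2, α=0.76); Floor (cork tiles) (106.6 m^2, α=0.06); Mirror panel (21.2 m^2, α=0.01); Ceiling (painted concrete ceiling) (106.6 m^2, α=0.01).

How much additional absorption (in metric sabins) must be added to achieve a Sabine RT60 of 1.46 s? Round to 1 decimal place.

Summing Sᵢαᵢ: 0.388 + 4.740 + 16.264 + 6.396 + 0.212 + 1.066 → A₁ = 29.066 sabins.
Target A₂ = 0.161·415.662/1.46 = 45.837 sabins (V = 415.662 m³).
Shortfall: 45.837 − 29.066 = 16.8 sabins.

16.8 sabins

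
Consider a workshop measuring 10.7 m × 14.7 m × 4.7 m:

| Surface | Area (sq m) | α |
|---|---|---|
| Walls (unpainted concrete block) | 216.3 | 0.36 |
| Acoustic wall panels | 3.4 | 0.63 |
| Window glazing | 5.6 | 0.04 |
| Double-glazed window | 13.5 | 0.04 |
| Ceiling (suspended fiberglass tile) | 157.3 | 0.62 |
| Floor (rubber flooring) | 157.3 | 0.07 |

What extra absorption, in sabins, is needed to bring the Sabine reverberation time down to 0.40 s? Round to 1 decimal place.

Equivalent absorption area: A₁ = 216.3*0.36 + 3.4*0.63 + 5.6*0.04 + 13.5*0.04 + 157.3*0.62 + 157.3*0.07 = 189.311 sq m.
V = 739.263 m³. Required absorption A₂ = 0.161 × 739.263 / 0.40 = 297.553 sabins.
Shortfall: 297.553 − 189.311 = 108.2 sabins.

108.2 sabins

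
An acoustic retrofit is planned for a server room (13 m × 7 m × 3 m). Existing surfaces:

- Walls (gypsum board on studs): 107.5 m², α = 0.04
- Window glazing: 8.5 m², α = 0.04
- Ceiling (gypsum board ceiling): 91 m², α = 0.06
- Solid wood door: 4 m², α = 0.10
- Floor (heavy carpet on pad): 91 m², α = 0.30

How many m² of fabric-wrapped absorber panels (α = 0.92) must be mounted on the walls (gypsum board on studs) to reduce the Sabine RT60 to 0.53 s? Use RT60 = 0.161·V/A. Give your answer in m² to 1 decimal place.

51.3

A₁ = Σ Sᵢαᵢ = 107.5*0.04 + 8.5*0.04 + 91*0.06 + 4*0.10 + 91*0.30 = 37.800 sabins.
Required A₂ = 0.161·273/0.53 = 82.930 sabins.
ΔA needed = 82.930 − 37.800 = 45.130 sabins.
Each m² of panel replacing the walls (gypsum board on studs) adds (0.92 − 0.04) = 0.88 sabins.
Panel area = 45.130 / 0.88 = 51.3 m².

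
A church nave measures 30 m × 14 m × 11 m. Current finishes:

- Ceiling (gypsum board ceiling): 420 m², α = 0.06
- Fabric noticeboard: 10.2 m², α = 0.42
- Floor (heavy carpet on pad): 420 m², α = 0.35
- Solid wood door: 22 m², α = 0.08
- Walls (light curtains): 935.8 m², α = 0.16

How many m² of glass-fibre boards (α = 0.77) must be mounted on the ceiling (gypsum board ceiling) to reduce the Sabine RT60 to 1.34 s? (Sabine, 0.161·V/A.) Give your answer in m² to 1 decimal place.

319.9

Summing Sᵢαᵢ: 25.200 + 4.284 + 147.000 + 1.760 + 149.728 → A₁ = 327.972 sabins.
V = 4620 m³. Target absorption A₂ = 0.161 × 4620 / 1.34 = 555.090 sabins.
ΔA needed = 555.090 − 327.972 = 227.118 sabins.
Net gain per m²: Δα = 0.77 − 0.06 = 0.71.
Area = ΔA/Δα = 227.118/0.71 = 319.9 m².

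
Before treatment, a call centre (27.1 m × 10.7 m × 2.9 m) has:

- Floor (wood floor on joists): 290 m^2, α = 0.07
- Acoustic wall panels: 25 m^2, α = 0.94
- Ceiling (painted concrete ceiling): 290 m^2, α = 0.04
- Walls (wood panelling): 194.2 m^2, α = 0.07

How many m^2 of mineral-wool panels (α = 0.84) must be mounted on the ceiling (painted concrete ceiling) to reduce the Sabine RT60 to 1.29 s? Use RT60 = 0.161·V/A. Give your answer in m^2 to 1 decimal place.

44.9

Summing Sᵢαᵢ: 20.300 + 23.500 + 11.600 + 13.594 → A₁ = 68.994 sabins.
Required A₂ = 0.161·840.913/1.29 = 104.951 sabins.
Absorption to add: 104.951 − 68.994 = 35.957 sabins.
Each m^2 of panel replacing the ceiling (painted concrete ceiling) adds (0.84 − 0.04) = 0.80 sabins.
Panel area = 35.957 / 0.80 = 44.9 m^2.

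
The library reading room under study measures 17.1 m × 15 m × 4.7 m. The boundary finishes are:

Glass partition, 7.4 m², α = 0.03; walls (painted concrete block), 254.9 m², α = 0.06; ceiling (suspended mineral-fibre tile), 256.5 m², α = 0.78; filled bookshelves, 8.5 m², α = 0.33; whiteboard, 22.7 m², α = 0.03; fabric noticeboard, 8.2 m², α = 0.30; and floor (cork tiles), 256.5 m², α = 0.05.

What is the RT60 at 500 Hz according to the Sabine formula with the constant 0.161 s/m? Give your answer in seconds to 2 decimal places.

0.83 s

Equivalent absorption area: A = 7.4·0.03 + 254.9·0.06 + 256.5·0.78 + 8.5·0.33 + 22.7·0.03 + 8.2·0.30 + 256.5·0.05 = 234.357 m².
Room volume: 1205.55 m³.
RT60 = 0.161 · V / A = 0.161 × 1205.55 / 234.357 = 0.83 s.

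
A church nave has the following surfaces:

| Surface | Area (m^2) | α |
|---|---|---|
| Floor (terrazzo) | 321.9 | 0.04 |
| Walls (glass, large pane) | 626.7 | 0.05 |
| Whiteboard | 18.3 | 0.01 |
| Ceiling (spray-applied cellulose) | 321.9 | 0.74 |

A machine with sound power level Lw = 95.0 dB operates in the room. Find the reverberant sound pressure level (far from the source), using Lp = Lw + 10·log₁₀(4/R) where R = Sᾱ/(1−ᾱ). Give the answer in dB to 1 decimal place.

75.4 dB

A = 282.600 sabins; S = 1288.8 m^2.
ᾱ = 0.2193, so room constant R = A/(1−ᾱ) = 361.983 m^2.
Lp = Lw + 10 log₁₀(4/R) = 95.0 -19.57 = 75.4 dB.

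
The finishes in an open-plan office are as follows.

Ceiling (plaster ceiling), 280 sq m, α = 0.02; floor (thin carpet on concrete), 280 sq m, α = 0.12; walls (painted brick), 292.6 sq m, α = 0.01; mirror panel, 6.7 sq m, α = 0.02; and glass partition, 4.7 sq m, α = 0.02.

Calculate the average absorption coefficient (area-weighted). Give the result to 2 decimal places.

0.05

Total surface area S = 864.0 sq m.
Σ(Sᵢαᵢ) = 280*0.02 + 280*0.12 + 292.6*0.01 + 6.7*0.02 + 4.7*0.02 = 42.354.
ᾱ = 42.354 / 864.0 = 0.05.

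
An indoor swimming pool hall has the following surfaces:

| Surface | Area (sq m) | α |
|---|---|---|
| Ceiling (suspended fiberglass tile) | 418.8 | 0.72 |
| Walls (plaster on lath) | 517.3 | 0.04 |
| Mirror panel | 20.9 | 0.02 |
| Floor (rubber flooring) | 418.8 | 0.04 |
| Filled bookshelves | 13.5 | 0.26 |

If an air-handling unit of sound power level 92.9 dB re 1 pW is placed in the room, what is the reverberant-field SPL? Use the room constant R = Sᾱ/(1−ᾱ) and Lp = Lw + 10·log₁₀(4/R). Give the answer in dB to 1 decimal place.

Σ(Sᵢαᵢ) = 418.8·0.72 + 517.3·0.04 + 20.9·0.02 + 418.8·0.04 + 13.5·0.26 = 342.908; total area S = 1389.3 sq m.
ᾱ = 0.2468, so room constant R = A/(1−ᾱ) = 455.268 sq m.
Lp = Lw + 10 log₁₀(4/R) = 92.9 -20.56 = 72.3 dB.

72.3 dB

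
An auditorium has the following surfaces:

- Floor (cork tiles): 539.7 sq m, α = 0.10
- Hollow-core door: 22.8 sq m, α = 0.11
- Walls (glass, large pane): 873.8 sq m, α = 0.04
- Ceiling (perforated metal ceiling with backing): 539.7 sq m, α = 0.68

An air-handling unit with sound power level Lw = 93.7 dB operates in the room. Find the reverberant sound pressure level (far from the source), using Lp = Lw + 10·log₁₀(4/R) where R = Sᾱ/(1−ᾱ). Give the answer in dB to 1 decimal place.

72.0 dB

Σ(Sᵢαᵢ) = 539.7×0.10 + 22.8×0.11 + 873.8×0.04 + 539.7×0.68 = 458.426; total area S = 1976.0 sq m.
ᾱ = 458.426/1976.0 = 0.2320; R = Sᾱ/(1−ᾱ) = 458.426/(1−0.2320) = 596.909 sq m.
Lp = 93.7 + 10·log₁₀(4/596.909) = 93.7 + (-21.74) = 72.0 dB.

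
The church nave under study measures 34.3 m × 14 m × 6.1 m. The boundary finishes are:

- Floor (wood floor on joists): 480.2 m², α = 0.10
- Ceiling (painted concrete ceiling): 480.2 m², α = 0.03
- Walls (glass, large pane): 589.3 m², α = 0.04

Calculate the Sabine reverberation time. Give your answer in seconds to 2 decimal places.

A = Σ Sᵢαᵢ = 480.2×0.10 + 480.2×0.03 + 589.3×0.04 = 85.998 sabins.
V = 34.3·14·6.1 = 2929.22 m³.
RT60 = 0.161 · V / A = 0.161 × 2929.22 / 85.998 = 5.48 s.

5.48 sec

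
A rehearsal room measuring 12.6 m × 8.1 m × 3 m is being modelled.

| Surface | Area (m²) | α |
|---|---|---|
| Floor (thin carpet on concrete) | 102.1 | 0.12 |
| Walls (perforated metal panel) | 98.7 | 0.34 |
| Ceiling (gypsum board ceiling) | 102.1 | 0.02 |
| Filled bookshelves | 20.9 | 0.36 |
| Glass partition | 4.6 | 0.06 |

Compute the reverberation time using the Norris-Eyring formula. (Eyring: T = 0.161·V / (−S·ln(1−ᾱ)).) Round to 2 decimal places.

Total surface area S = 102.1 + 98.7 + 102.1 + 20.9 + 4.6 = 328.4 m².
Σ(Sᵢαᵢ) = 102.1×0.12 + 98.7×0.34 + 102.1×0.02 + 20.9×0.36 + 4.6×0.06 = 55.652.
ᾱ = 55.652 / 328.4 = 0.1695.
−S·ln(1−ᾱ) = −328.4 × ln(1 − 0.1695) = 60.993.
V = 12.6 × 8.1 × 3 = 306.18 m³.
T = 0.161·V/[−S·ln(1−ᾱ)] = 0.161·306.18/60.993 = 0.81 s.

0.81 sec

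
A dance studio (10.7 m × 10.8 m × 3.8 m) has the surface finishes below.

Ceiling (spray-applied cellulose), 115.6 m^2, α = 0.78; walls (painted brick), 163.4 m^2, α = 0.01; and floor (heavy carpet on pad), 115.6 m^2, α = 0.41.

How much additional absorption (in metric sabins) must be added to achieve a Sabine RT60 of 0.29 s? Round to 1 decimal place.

Summing Sᵢαᵢ: 90.168 + 1.634 + 47.396 → A₁ = 139.198 sabins.
V = 439.128 m³. Required absorption A₂ = 0.161 × 439.128 / 0.29 = 243.792 sabins.
Additional absorption ΔA = 243.792 − 139.198 = 104.6 sabins.

104.6 sabins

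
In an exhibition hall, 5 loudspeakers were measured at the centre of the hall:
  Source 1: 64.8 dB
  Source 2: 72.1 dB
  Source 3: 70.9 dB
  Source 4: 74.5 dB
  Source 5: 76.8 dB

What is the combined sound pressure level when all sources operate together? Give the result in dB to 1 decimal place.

80.3 dB

Σ 10^(Lᵢ/10) = 1.076e+08.
L_total = 10·log₁₀(1.076e+08) = 80.3 dB.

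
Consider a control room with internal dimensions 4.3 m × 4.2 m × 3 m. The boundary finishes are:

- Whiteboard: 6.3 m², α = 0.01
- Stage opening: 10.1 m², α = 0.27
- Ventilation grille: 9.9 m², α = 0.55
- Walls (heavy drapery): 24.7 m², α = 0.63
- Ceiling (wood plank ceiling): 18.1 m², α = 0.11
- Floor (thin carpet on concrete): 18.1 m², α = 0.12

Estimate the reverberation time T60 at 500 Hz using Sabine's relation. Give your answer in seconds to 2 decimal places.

Equivalent absorption area: A = 6.3×0.01 + 10.1×0.27 + 9.9×0.55 + 24.7×0.63 + 18.1×0.11 + 18.1×0.12 = 27.959 m².
V = 4.3·4.2·3 = 54.18 m³.
RT60 = 0.161 · V / A = 0.161 × 54.18 / 27.959 = 0.31 s.

0.31 s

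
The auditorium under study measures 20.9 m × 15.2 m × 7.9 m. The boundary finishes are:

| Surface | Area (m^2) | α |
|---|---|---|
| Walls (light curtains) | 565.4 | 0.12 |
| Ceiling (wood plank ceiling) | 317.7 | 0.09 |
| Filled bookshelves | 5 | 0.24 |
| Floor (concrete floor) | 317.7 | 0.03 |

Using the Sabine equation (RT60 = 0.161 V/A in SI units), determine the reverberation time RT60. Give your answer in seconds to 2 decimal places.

A = Σ Sᵢαᵢ = 565.4*0.12 + 317.7*0.09 + 5*0.24 + 317.7*0.03 = 107.172 sabins.
Volume V = 20.9 × 15.2 × 7.9 = 2509.672 m³.
T = 0.161 V/A = 0.161·2509.672/107.172 = 3.77 s.

3.77 seconds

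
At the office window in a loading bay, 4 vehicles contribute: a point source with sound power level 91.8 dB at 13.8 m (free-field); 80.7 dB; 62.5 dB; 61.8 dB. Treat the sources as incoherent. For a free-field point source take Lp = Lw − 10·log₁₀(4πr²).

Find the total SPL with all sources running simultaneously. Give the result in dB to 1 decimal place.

Source at 13.8 m: Lp = 91.8 − 10·log₁₀(4π·13.8²) = 91.8 − 10·log₁₀(2393.140) = 58.0 dB.
Σ 10^(Lᵢ/10) = 1.214e+08.
Combined level = 10 log₁₀(1.214e+08) = 80.8 dB.

80.8 dB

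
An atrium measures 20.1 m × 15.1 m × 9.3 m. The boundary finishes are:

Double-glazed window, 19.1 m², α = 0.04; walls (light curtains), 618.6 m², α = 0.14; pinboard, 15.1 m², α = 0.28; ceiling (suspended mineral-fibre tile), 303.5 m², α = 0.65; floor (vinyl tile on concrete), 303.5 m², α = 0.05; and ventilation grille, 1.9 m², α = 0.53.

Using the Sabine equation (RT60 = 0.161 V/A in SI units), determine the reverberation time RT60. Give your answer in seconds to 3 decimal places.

1.490 s

Total absorption A = 19.1·0.04 + 618.6·0.14 + 15.1·0.28 + 303.5·0.65 + 303.5·0.05 + 1.9·0.53
  = 0.764 + 86.604 + 4.228 + 197.275 + 15.175 + 1.007 = 305.053 m² sabins.
V = 20.1·15.1·9.3 = 2822.643 m³.
Sabine: RT60 = 0.161 × 2822.643 / 305.053 = 1.490 s.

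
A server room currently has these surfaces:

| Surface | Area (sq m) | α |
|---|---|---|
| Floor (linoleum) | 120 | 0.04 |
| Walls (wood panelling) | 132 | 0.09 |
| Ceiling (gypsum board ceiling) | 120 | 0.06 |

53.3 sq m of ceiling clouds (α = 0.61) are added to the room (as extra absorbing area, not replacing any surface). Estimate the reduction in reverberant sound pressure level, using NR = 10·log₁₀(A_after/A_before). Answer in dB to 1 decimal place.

3.7 dB

Total absorption A_before = 120*0.04 + 132*0.09 + 120*0.06
  = 4.800 + 11.880 + 7.200 = 23.880 sq m sabins.
Added absorption = 53.3 × 0.61 = 32.513 sabins.
A_after = 23.880 + 32.513 = 56.393 sabins.
Reduction = 10 log₁₀(A_after/A_before) = 10 log₁₀(2.3615) = 3.7 dB.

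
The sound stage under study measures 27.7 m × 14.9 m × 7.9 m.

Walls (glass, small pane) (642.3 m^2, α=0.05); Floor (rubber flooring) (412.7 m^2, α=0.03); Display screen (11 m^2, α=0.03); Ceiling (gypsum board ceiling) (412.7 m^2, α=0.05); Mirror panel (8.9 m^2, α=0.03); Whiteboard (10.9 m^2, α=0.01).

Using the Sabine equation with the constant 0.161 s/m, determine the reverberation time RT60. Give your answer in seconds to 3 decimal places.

A = Σ Sᵢαᵢ = 642.3·0.05 + 412.7·0.03 + 11·0.03 + 412.7·0.05 + 8.9·0.03 + 10.9·0.01 = 65.837 sabins.
V = 27.7·14.9·7.9 = 3260.567 m³.
T = 0.161 V/A = 0.161·3260.567/65.837 = 7.973 s.

7.973 s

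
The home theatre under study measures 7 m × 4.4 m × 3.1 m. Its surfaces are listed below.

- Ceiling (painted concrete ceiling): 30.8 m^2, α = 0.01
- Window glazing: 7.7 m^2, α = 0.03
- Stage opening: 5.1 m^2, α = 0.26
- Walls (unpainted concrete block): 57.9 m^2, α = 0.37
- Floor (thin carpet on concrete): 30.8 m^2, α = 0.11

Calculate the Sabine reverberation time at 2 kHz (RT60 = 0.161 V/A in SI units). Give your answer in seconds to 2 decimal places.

0.58 s

A = Σ Sᵢαᵢ = 30.8·0.01 + 7.7·0.03 + 5.1·0.26 + 57.9·0.37 + 30.8·0.11 = 26.676 sabins.
Room volume: 95.48 m³.
T = 0.161 V/A = 0.161·95.48/26.676 = 0.58 s.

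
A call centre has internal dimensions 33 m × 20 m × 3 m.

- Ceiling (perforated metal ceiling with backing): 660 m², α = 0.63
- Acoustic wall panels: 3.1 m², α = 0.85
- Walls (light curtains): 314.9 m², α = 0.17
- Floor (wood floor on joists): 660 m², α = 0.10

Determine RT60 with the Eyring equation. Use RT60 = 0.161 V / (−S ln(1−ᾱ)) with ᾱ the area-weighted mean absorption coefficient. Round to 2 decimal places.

S = Σ Sᵢ = 1638.0 m².
Σ(Sᵢαᵢ) = 660·0.63 + 3.1·0.85 + 314.9·0.17 + 660·0.10 = 537.968.
ᾱ = 537.968 / 1638.0 = 0.3284.
−S·ln(1−ᾱ) = −1638.0 × ln(1 − 0.3284) = 652.075.
V = 33 × 20 × 3 = 1980 m³.
T = 0.161·V/[−S·ln(1−ᾱ)] = 0.161·1980/652.075 = 0.49 s.

0.49 sec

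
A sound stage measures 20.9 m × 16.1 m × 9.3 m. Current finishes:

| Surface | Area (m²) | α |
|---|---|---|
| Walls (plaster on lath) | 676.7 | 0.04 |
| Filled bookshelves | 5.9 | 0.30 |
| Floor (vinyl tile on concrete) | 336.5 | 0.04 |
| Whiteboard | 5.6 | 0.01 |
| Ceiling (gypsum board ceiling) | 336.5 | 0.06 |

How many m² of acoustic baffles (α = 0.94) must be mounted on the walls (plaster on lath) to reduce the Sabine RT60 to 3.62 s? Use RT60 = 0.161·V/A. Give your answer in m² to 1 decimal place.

85.1

Summing Sᵢαᵢ: 27.068 + 1.770 + 13.460 + 0.056 + 20.190 → A₁ = 62.544 sabins.
Required A₂ = 0.161·3129.357/3.62 = 139.179 sabins.
ΔA needed = 139.179 − 62.544 = 76.635 sabins.
Each m² of panel replacing the walls (plaster on lath) adds (0.94 − 0.04) = 0.90 sabins.
Area = ΔA/Δα = 76.635/0.90 = 85.1 m².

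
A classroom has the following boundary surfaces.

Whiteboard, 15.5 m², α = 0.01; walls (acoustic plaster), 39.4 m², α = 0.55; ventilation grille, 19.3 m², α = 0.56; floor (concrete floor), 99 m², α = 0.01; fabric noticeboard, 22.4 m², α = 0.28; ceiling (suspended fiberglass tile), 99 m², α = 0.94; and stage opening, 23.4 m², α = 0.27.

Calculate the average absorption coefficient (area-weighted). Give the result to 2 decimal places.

0.44

S = Σ Sᵢ = 15.5 + 39.4 + 19.3 + 99 + 22.4 + 99 + 23.4 = 318.0 m².
A = 15.5*0.01 + 39.4*0.55 + 19.3*0.56 + 99*0.01 + 22.4*0.28 + 99*0.94 + 23.4*0.27 = 139.273 sabins.
ᾱ = A/S = 0.44.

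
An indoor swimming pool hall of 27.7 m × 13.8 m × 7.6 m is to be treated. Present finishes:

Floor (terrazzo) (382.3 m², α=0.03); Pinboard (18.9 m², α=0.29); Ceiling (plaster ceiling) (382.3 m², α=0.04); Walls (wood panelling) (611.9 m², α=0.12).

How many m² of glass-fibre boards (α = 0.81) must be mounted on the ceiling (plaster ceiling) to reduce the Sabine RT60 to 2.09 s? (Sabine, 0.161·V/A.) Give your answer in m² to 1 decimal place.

Total absorption A₁ = 382.3·0.03 + 18.9·0.29 + 382.3·0.04 + 611.9·0.12
  = 11.469 + 5.481 + 15.292 + 73.428 = 105.670 m² sabins.
Required A₂ = 0.161·2905.176/2.09 = 223.796 sabins.
ΔA needed = 223.796 − 105.670 = 118.126 sabins.
Each m² of panel replacing the ceiling (plaster ceiling) adds (0.81 − 0.04) = 0.77 sabins.
Area = ΔA/Δα = 118.126/0.77 = 153.4 m².

153.4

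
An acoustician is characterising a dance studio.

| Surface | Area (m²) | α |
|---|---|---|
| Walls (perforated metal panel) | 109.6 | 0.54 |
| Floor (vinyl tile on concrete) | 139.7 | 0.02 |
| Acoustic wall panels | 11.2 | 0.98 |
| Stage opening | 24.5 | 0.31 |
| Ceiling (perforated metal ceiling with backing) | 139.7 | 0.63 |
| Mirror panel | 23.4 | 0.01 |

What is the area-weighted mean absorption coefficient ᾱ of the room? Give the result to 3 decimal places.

0.377

Total surface area S = 448.1 m².
Σ(Sᵢαᵢ) = 109.6×0.54 + 139.7×0.02 + 11.2×0.98 + 24.5×0.31 + 139.7×0.63 + 23.4×0.01 = 168.794.
ᾱ = A/S = 0.377.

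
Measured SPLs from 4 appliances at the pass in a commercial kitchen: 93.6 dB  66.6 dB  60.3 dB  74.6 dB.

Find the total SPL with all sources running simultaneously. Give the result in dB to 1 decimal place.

93.7 dB

Sum in the linear (power) domain: Σ 10^(Lᵢ/10) = 10^(93.6/10) + 10^(66.6/10) + 10^(60.3/10) + 10^(74.6/10) = 2.325e+09.
Combined level = 10 log₁₀(2.325e+09) = 93.7 dB.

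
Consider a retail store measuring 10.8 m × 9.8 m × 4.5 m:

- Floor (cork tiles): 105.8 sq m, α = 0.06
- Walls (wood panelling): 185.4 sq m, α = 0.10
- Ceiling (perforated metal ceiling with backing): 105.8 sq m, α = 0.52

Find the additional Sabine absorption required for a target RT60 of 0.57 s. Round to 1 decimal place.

54.6 sabins

A₁ = Σ Sᵢαᵢ = 105.8×0.06 + 185.4×0.10 + 105.8×0.52 = 79.904 sabins.
Target A₂ = 0.161·476.28/0.57 = 134.528 sabins (V = 476.28 m³).
Additional absorption ΔA = 134.528 − 79.904 = 54.6 sabins.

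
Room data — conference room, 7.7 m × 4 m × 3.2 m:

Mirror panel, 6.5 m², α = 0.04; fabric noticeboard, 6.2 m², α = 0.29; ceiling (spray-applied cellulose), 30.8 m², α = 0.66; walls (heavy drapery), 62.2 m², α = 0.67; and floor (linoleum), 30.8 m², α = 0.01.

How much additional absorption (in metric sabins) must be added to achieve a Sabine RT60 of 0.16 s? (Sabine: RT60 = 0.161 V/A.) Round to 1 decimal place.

34.8 sabins

Equivalent absorption area: A₁ = 6.5*0.04 + 6.2*0.29 + 30.8*0.66 + 62.2*0.67 + 30.8*0.01 = 64.368 m².
V = 98.56 m³. Required absorption A₂ = 0.161 × 98.56 / 0.16 = 99.176 sabins.
Shortfall: 99.176 − 64.368 = 34.8 sabins.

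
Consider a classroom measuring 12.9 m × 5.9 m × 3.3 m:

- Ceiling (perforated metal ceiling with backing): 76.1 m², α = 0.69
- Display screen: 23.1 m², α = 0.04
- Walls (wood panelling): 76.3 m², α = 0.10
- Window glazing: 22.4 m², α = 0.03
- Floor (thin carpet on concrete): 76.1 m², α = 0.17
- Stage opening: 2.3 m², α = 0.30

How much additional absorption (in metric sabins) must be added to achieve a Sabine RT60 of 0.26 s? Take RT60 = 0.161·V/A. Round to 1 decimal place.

Total absorption A₁ = 76.1*0.69 + 23.1*0.04 + 76.3*0.10 + 22.4*0.03 + 76.1*0.17 + 2.3*0.30
  = 52.509 + 0.924 + 7.630 + 0.672 + 12.937 + 0.690 = 75.362 m² sabins.
V = 251.163 m³. Required absorption A₂ = 0.161 × 251.163 / 0.26 = 155.528 sabins.
Shortfall: 155.528 − 75.362 = 80.2 sabins.

80.2 sabins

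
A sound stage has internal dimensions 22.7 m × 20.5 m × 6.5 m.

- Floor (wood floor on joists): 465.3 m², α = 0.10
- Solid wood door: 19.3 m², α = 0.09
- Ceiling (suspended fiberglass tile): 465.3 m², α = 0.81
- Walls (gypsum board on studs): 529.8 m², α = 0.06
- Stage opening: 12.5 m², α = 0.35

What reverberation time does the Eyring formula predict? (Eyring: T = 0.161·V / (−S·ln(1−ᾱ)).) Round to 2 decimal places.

Total surface area S = 465.3 + 19.3 + 465.3 + 529.8 + 12.5 = 1492.2 m².
Σ(Sᵢαᵢ) = 465.3·0.10 + 19.3·0.09 + 465.3·0.81 + 529.8·0.06 + 12.5·0.35 = 461.323.
ᾱ = 461.323 / 1492.2 = 0.3092.
Eyring denominator: −S ln(1−ᾱ) = 551.972.
V = 22.7 × 20.5 × 6.5 = 3024.775 m³.
RT60 = 0.161 × 3024.775 / 551.972 = 0.88 s.

0.88 sec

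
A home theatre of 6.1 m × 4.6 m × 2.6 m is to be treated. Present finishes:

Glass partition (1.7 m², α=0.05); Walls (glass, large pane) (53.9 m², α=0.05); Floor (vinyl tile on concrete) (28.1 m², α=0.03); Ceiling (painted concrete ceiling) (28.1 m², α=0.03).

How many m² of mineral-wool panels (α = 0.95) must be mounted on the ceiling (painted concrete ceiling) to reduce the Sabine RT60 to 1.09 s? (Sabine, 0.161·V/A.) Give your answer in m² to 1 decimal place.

Total absorption A₁ = 1.7·0.05 + 53.9·0.05 + 28.1·0.03 + 28.1·0.03
  = 0.085 + 2.695 + 0.843 + 0.843 = 4.466 m² sabins.
V = 72.956 m³. Target absorption A₂ = 0.161 × 72.956 / 1.09 = 10.776 sabins.
Absorption to add: 10.776 − 4.466 = 6.310 sabins.
Net gain per m²: Δα = 0.95 − 0.03 = 0.92.
Panel area = 6.310 / 0.92 = 6.9 m².

6.9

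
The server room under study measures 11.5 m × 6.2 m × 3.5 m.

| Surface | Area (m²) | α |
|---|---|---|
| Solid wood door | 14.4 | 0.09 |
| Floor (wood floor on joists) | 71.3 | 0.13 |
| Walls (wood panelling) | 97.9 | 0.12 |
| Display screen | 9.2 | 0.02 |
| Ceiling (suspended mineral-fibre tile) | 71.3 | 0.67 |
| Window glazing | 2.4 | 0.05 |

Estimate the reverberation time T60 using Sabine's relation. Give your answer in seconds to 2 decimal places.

Summing Sᵢαᵢ: 1.296 + 9.269 + 11.748 + 0.184 + 47.771 + 0.120 → A = 70.388 sabins.
V = 11.5·6.2·3.5 = 249.55 m³.
RT60 = 0.161 · V / A = 0.161 × 249.55 / 70.388 = 0.57 s.

0.57 s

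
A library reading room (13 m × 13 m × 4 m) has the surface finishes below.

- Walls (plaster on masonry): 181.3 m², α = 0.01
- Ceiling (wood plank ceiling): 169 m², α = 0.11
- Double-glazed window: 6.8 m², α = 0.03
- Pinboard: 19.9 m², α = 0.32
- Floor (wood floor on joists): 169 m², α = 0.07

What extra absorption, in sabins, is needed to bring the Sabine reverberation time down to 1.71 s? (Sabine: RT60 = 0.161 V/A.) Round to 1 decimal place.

A₁ = Σ Sᵢαᵢ = 181.3·0.01 + 169·0.11 + 6.8·0.03 + 19.9·0.32 + 169·0.07 = 38.805 sabins.
For T = 1.71 s, need A₂ = 0.161·V/T = 0.161·676/1.71 = 63.647 sabins.
ΔA = A₂ − A₁ = 63.647 − 38.805 = 24.8 sabins.

24.8 sabins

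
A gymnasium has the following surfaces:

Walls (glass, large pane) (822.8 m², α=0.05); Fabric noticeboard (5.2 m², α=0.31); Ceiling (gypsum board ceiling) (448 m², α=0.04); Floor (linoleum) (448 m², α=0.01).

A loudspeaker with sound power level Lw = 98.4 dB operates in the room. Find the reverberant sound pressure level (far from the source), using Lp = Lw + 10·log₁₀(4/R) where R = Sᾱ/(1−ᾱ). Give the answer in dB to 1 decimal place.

86.1 dB

A = 65.152 sabins; S = 1724.0 m².
ᾱ = 65.152/1724.0 = 0.0378; R = Sᾱ/(1−ᾱ) = 65.152/(1−0.0378) = 67.711 m².
Lp = Lw + 10 log₁₀(4/R) = 98.4 -12.29 = 86.1 dB.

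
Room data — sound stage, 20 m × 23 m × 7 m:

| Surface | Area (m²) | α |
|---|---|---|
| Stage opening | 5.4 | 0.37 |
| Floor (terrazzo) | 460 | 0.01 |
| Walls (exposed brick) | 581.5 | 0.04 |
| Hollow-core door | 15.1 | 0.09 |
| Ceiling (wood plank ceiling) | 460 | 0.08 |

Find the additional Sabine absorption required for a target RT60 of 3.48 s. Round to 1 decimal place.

81.0 sabins

Summing Sᵢαᵢ: 1.998 + 4.600 + 23.260 + 1.359 + 36.800 → A₁ = 68.017 sabins.
Target A₂ = 0.161·3220/3.48 = 148.971 sabins (V = 3220 m³).
Shortfall: 148.971 − 68.017 = 81.0 sabins.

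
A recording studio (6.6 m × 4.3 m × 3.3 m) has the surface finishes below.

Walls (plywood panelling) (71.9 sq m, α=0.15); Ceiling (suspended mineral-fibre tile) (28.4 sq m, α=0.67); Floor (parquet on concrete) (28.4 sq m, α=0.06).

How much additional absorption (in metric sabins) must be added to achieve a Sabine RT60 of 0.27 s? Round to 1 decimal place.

Summing Sᵢαᵢ: 10.785 + 19.028 + 1.704 → A₁ = 31.517 sabins.
Target A₂ = 0.161·93.654/0.27 = 55.846 sabins (V = 93.654 m³).
ΔA = A₂ − A₁ = 55.846 − 31.517 = 24.3 sabins.

24.3 sabins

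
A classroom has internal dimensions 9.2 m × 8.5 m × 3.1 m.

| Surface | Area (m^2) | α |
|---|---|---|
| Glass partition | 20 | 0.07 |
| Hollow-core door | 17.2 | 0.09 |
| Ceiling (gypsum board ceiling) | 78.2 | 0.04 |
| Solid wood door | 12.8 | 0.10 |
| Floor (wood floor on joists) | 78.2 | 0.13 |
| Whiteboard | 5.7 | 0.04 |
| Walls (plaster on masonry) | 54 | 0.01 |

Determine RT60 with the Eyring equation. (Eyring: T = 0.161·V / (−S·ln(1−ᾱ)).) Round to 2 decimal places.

2.06 s

Total surface area S = 20 + 17.2 + 78.2 + 12.8 + 78.2 + 5.7 + 54 = 266.1 m^2.
Absorption A = 20·0.07 + 17.2·0.09 + 78.2·0.04 + 12.8·0.10 + 78.2·0.13 + 5.7·0.04 + 54·0.01 = 18.290 sabins.
Mean coefficient ᾱ = A/S = 0.0687.
Eyring denominator: −S ln(1−ᾱ) = 18.939.
V = 9.2 × 8.5 × 3.1 = 242.42 m³.
T = 0.161·V/[−S·ln(1−ᾱ)] = 0.161·242.42/18.939 = 2.06 s.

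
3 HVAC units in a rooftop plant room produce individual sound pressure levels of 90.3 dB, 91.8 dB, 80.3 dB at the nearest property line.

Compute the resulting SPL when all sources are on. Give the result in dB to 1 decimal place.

94.3 dB

Σ 10^(Lᵢ/10) = 2.692e+09.
Combined level = 10 log₁₀(2.692e+09) = 94.3 dB.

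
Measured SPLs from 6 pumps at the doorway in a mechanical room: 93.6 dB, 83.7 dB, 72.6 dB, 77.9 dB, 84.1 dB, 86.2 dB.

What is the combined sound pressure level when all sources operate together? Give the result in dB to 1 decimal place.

95.2 dB

Converting to relative power and adding: 10^(93.6/10) + 10^(83.7/10) + 10^(72.6/10) + 10^(77.9/10) + 10^(84.1/10) + 10^(86.2/10) = 3.279e+09.
Combined level = 10 log₁₀(3.279e+09) = 95.2 dB.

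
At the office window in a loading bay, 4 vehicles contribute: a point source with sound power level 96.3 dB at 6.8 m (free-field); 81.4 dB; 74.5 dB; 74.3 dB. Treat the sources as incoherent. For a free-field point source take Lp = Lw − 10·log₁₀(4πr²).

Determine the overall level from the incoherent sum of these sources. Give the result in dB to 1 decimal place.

Source at 6.8 m: Lp = 96.3 − 10·log₁₀(4π·6.8²) = 96.3 − 10·log₁₀(581.069) = 68.7 dB.
Σ 10^(Lᵢ/10) = 2.006e+08.
L_total = 10·log₁₀(2.006e+08) = 83.0 dB.

83.0 dB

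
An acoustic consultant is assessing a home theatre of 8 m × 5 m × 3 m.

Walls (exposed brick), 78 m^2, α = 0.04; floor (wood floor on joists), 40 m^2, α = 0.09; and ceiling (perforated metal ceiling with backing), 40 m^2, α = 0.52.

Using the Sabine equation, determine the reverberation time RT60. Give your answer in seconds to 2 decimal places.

Equivalent absorption area: A = 78·0.04 + 40·0.09 + 40·0.52 = 27.520 m^2.
V = 8·5·3 = 120 m³.
Sabine: RT60 = 0.161 × 120 / 27.520 = 0.70 s.

0.70 s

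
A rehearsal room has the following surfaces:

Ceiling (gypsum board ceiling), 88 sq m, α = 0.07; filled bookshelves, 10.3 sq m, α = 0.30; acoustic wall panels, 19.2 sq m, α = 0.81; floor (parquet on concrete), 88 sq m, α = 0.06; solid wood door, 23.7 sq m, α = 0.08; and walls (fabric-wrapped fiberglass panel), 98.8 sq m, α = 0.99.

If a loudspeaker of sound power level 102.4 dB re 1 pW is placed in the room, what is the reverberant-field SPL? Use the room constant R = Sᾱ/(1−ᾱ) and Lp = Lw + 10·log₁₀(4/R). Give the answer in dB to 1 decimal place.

85.1 dB

A = 129.790 sabins; S = 328.0 sq m.
ᾱ = 129.790/328.0 = 0.3957; R = Sᾱ/(1−ᾱ) = 129.790/(1−0.3957) = 214.777 sq m.
Lp = 102.4 + 10·log₁₀(4/214.777) = 102.4 + (-17.30) = 85.1 dB.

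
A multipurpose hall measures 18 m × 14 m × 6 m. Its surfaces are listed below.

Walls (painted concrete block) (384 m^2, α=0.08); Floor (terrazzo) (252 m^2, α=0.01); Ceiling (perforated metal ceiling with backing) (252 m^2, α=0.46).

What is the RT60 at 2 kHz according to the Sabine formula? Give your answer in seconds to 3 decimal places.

A = Σ Sᵢαᵢ = 384·0.08 + 252·0.01 + 252·0.46 = 149.160 sabins.
Volume V = 18 × 14 × 6 = 1512 m³.
RT60 = 0.161 · V / A = 0.161 × 1512 / 149.160 = 1.632 s.

1.632 s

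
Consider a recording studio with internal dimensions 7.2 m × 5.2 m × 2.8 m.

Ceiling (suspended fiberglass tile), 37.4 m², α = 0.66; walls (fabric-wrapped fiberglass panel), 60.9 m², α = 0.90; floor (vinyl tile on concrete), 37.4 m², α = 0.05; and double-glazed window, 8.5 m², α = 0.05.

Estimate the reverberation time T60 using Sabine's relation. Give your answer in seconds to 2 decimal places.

A = Σ Sᵢαᵢ = 37.4*0.66 + 60.9*0.90 + 37.4*0.05 + 8.5*0.05 = 81.789 sabins.
Volume V = 7.2 × 5.2 × 2.8 = 104.832 m³.
RT60 = 0.161 · V / A = 0.161 × 104.832 / 81.789 = 0.21 s.

0.21 s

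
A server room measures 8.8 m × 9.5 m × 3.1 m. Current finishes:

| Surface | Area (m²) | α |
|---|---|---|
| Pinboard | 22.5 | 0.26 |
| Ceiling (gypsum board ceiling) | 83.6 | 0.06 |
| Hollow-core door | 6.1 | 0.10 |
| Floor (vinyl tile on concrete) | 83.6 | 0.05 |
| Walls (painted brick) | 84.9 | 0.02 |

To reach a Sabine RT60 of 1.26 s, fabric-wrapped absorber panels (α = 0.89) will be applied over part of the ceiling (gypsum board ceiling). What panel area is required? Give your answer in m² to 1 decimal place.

19.0

Equivalent absorption area: A₁ = 22.5×0.26 + 83.6×0.06 + 6.1×0.10 + 83.6×0.05 + 84.9×0.02 = 17.354 m².
Required A₂ = 0.161·259.16/1.26 = 33.115 sabins.
ΔA needed = 33.115 − 17.354 = 15.761 sabins.
Net gain per m²: Δα = 0.89 − 0.06 = 0.83.
Panel area = 15.761 / 0.83 = 19.0 m².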